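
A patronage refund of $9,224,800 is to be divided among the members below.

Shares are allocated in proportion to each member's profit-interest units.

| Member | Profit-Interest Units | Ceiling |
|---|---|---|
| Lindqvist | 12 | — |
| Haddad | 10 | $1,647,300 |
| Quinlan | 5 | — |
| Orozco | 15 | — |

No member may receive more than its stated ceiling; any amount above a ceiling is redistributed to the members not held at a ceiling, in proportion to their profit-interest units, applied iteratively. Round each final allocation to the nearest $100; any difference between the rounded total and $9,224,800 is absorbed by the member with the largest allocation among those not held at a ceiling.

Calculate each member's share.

Lindqvist: $2,841,600; Haddad: $1,647,300; Quinlan: $1,184,000; Orozco: $3,551,900

Total profit-interest units = 42.
Pro-rata shares before constraints: Lindqvist 2,635,657.14; Haddad 2,196,380.95; Quinlan 1,098,190.48; Orozco 3,294,571.43.
Cap binds for Haddad ($1,647,300); remaining pool $7,577,500 reallocated over remaining profit-interest units 32.
Redistributed shares: Lindqvist 2,841,562.50 → $2,841,600; Quinlan 1,183,984.38 → $1,184,000; Orozco 3,551,953.12 → $3,552,000.
Rounding difference −$100 applied to Orozco → $3,551,900.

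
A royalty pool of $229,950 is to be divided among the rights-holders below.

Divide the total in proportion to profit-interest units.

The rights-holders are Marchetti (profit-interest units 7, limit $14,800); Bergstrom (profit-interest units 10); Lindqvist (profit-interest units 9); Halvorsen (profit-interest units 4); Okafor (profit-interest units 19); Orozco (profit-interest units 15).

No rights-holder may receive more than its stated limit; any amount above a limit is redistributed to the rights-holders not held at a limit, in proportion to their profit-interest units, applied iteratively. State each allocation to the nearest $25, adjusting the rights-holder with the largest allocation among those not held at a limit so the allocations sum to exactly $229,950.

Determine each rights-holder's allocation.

Marchetti: $14,800 · Bergstrom: $37,750 · Lindqvist: $33,975 · Halvorsen: $15,100 · Okafor: $71,700 · Orozco: $56,625

Profit-interest units total: 64.
Proportional shares (ignoring caps): Marchetti 25,150.78; Bergstrom 35,929.69; Lindqvist 32,336.72; Halvorsen 14,371.88; Okafor 68,266.41; Orozco 53,894.53.
Cap binds for Marchetti ($14,800); balance $215,150 reallocated over remaining profit-interest units 57.
Remaining shares: Bergstrom 37,745.61 → $37,750; Lindqvist 33,971.05 → $33,975; Halvorsen 15,098.25 → $15,100; Okafor 71,716.67 → $71,725; Orozco 56,618.42 → $56,625.
Rounding difference −$25 applied to Okafor → $71,700.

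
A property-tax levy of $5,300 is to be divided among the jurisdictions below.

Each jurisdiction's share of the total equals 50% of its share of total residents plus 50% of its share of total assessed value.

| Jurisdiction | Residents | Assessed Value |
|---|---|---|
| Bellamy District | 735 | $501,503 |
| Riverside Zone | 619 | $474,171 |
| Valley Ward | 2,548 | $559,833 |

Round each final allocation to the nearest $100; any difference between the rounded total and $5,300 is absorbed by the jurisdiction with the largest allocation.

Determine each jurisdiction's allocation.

Residents total 3,902; assessed value total 1,535,507.
Composite weights (50% residents + 50% assessed value): Bellamy District 0.2575; Riverside Zone 0.2337; Valley Ward 0.5088.
Unrounded shares: Bellamy District 1,364.67; Riverside Zone 1,238.72; Valley Ward 2,696.61.
After rounding ($100): Bellamy District $1,400; Riverside Zone $1,200; Valley Ward $2,700. Sum = $5,300.
No rounding difference to absorb.

Bellamy District: $1,400; Riverside Zone: $1,200; Valley Ward: $2,700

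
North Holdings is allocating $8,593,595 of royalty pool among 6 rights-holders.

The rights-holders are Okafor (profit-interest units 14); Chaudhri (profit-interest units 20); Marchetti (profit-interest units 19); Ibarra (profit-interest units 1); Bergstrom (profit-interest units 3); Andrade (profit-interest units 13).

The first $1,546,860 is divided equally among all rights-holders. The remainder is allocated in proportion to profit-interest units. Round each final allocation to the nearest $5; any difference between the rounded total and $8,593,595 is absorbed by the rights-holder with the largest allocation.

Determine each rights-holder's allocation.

$1,546,860 shared equally gives $257,810 per rights-holder.
Remainder $7,046,735 by profit-interest units (total 70): Okafor 1,409,347.00 → $1,409,345; Chaudhri 2,013,352.86 → $2,013,355; Marchetti 1,912,685.21 → $1,912,685; Ibarra 100,667.64 → $100,670; Bergstrom 302,002.93 → $302,005; Andrade 1,308,679.36 → $1,308,680.
Rounding difference −$5 on remainder applied to Chaudhri.
Totals: Okafor $257,810 + $1,409,345 = $1,667,155; Chaudhri $257,810 + $2,013,350 = $2,271,160; Marchetti $257,810 + $1,912,685 = $2,170,495; Ibarra $257,810 + $100,670 = $358,480; Bergstrom $257,810 + $302,005 = $559,815; Andrade $257,810 + $1,308,680 = $1,566,490.

Okafor: $1,667,155 | Chaudhri: $2,271,160 | Marchetti: $2,170,495 | Ibarra: $358,480 | Bergstrom: $559,815 | Andrade: $1,566,490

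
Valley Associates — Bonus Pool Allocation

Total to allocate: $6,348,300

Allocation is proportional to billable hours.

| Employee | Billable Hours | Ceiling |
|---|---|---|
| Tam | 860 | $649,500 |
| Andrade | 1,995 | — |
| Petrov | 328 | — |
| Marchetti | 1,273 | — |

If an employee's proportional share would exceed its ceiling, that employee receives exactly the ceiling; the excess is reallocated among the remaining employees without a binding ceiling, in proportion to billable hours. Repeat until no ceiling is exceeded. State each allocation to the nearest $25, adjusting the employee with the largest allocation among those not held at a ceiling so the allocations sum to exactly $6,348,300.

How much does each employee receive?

Tam: $649,500 | Andrade: $3,161,600 | Petrov: $519,800 | Marchetti: $2,017,400

Sum of billable hours: 4,456.
Unconstrained shares: Tam 1,225,210.50; Andrade 2,842,203.43; Petrov 467,289.59; Marchetti 1,813,596.48.
Cap binds for Tam ($649,500); remaining pool $5,698,800 reallocated over remaining billable hours 3,596.
Remaining shares: Andrade 3,161,597.89 → $3,161,600; Petrov 519,801.56 → $519,800; Marchetti 2,017,400.56 → $2,017,400.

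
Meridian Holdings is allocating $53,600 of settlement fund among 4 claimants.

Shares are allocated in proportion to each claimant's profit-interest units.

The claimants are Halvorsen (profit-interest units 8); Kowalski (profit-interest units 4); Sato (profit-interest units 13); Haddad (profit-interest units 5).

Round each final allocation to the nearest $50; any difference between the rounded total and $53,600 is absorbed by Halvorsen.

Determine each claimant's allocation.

Sum of profit-interest units: 30.
Raw shares: Halvorsen 8/30 × $53,600 = 14,293.33; Kowalski 4/30 × $53,600 = 7,146.67; Sato 13/30 × $53,600 = 23,226.67; Haddad 5/30 × $53,600 = 8,933.33.
At nearest $50: Halvorsen $14,300; Kowalski $7,150; Sato $23,250; Haddad $8,950. Sum = $53,650.
Difference $53,600 − $53,650 = −$50 applied to Halvorsen: Halvorsen becomes $14,250.

Halvorsen: $14,250 | Kowalski: $7,150 | Sato: $23,250 | Haddad: $8,950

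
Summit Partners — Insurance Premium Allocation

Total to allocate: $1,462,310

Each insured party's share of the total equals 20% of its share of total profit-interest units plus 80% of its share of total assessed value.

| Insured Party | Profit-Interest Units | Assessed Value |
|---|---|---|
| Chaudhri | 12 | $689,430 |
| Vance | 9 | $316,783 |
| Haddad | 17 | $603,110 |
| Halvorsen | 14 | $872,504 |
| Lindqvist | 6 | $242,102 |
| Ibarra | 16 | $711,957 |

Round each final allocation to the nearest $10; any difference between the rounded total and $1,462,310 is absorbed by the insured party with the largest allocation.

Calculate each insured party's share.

Totals — profit-interest units 74, assessed value 3,435,886.
Combined weights (20% profit-interest units + 80% assessed value): Chaudhri 0.1930; Vance 0.0981; Haddad 0.1864; Halvorsen 0.2410; Lindqvist 0.0726; Ibarra 0.2090.
Proportional shares: Chaudhri 282,162.90; Vance 143,427.75; Haddad 272,533.68; Halvorsen 352,400.18; Lindqvist 106,143.85; Ibarra 305,641.64.
Rounded to nearest $10: Chaudhri $282,160; Vance $143,430; Haddad $272,530; Halvorsen $352,400; Lindqvist $106,140; Ibarra $305,640. Sum = $1,462,300.
Difference $1,462,310 − $1,462,300 = +$10 applied to largest allocation (Halvorsen): Halvorsen becomes $352,410.

Chaudhri: $282,160 | Vance: $143,430 | Haddad: $272,530 | Halvorsen: $352,410 | Lindqvist: $106,140 | Ibarra: $305,640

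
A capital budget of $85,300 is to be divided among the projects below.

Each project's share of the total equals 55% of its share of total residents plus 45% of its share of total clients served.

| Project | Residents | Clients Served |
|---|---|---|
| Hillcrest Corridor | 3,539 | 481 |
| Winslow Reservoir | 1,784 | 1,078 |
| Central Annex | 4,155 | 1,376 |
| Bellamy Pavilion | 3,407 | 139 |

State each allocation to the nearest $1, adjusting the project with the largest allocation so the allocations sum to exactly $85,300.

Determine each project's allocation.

Totals — residents 12,885, clients served 3,074.
Blended shares (55% residents + 45% clients served): Hillcrest Corridor 0.2215; Winslow Reservoir 0.2340; Central Annex 0.3788; Bellamy Pavilion 0.1658.
Proportional shares: Hillcrest Corridor 18,891.94; Winslow Reservoir 19,956.62; Central Annex 32,310.68; Bellamy Pavilion 14,140.77.
Rounded to nearest $1: Hillcrest Corridor $18,892; Winslow Reservoir $19,957; Central Annex $32,311; Bellamy Pavilion $14,141. Sum = $85,301.
Difference $85,300 − $85,301 = −$1 applied to largest allocation (Central Annex): Central Annex becomes $32,310.

Hillcrest Corridor: $18,892 | Winslow Reservoir: $19,957 | Central Annex: $32,310 | Bellamy Pavilion: $14,141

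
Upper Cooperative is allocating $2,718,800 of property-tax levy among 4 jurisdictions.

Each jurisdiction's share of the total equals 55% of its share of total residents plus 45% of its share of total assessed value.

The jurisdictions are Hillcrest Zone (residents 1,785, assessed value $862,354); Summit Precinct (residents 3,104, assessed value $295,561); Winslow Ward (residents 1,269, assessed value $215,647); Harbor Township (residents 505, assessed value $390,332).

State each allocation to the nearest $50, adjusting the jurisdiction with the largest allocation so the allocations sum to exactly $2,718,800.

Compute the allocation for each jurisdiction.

Residents total 6,663; assessed value total 1,763,894.
Blended shares (55% residents + 45% assessed value): Hillcrest Zone 0.3673; Summit Precinct 0.3316; Winslow Ward 0.1598; Harbor Township 0.1413.
Raw shares: Hillcrest Zone 998,737.65; Summit Precinct 901,618.43; Winslow Ward 434,370.19; Harbor Township 384,073.73.
Rounded to nearest $50: Hillcrest Zone $998,750; Summit Precinct $901,600; Winslow Ward $434,350; Harbor Township $384,050. Sum = $2,718,750.
Difference $2,718,800 − $2,718,750 = +$50 applied to largest allocation (Hillcrest Zone): Hillcrest Zone becomes $998,800.

Hillcrest Zone: $998,800; Summit Precinct: $901,600; Winslow Ward: $434,350; Harbor Township: $384,050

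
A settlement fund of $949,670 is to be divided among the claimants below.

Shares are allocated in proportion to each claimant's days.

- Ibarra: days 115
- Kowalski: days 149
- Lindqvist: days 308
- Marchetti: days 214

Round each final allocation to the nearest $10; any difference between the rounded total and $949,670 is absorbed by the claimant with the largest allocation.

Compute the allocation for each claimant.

Combined days = 786.
Raw shares: Ibarra 115/786 × $949,670 = 138,946.63; Kowalski 149/786 × $949,670 = 180,026.50; Lindqvist 308/786 × $949,670 = 372,135.32; Marchetti 214/786 × $949,670 = 258,561.55.
At nearest $10: Ibarra $138,950; Kowalski $180,030; Lindqvist $372,140; Marchetti $258,560. Sum = $949,680.
Difference $949,670 − $949,680 = −$10 applied to largest allocation (Lindqvist): Lindqvist becomes $372,130.

Ibarra: $138,950 · Kowalski: $180,030 · Lindqvist: $372,130 · Marchetti: $258,560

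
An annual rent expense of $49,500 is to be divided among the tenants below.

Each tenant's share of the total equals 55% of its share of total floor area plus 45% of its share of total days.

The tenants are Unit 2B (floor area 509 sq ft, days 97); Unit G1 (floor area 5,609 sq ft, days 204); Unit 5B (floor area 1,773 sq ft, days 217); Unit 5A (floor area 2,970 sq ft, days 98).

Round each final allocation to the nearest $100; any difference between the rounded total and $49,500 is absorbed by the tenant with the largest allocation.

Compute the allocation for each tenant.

Unit 2B: $4,800 | Unit G1: $21,400 | Unit 5B: $12,300 | Unit 5A: $11,000

Totals — floor area 10,861, days 616.
Composite weights (55% floor area + 45% days): Unit 2B 0.0966; Unit G1 0.4331; Unit 5B 0.2483; Unit 5A 0.2220.
Proportional shares: Unit 2B 4,783.49; Unit G1 21,436.73; Unit 5B 12,291.21; Unit 5A 10,988.58.
At nearest $100: Unit 2B $4,800; Unit G1 $21,400; Unit 5B $12,300; Unit 5A $11,000. Sum = $49,500.
No rounding difference to absorb.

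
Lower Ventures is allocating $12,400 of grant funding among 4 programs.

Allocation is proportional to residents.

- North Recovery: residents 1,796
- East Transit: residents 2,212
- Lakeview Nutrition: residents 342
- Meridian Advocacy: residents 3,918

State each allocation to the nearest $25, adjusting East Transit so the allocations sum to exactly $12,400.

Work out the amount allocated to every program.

Sum of residents: 8,268.
Unrounded shares: North Recovery 1,796/8,268 × $12,400 = 2,693.57; East Transit 2,212/8,268 × $12,400 = 3,317.46; Lakeview Nutrition 342/8,268 × $12,400 = 512.92; Meridian Advocacy 3,918/8,268 × $12,400 = 5,876.05.
Rounded to nearest $25: North Recovery $2,700; East Transit $3,325; Lakeview Nutrition $525; Meridian Advocacy $5,875. Sum = $12,425.
Difference $12,400 − $12,425 = −$25 applied to East Transit: East Transit becomes $3,300.

North Recovery: $2,700; East Transit: $3,300; Lakeview Nutrition: $525; Meridian Advocacy: $5,875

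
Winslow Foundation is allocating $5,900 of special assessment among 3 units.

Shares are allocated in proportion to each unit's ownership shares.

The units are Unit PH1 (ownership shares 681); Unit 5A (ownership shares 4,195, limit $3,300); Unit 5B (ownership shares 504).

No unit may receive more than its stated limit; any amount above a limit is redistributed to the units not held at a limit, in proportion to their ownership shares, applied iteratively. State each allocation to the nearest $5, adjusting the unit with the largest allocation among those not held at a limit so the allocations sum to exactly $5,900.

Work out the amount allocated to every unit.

Unit PH1: $1,495; Unit 5A: $3,300; Unit 5B: $1,105

Combined ownership shares = 5,380.
Proportional shares (ignoring caps): Unit PH1 746.82; Unit 5A 4,600.46; Unit 5B 552.71.
Capped: Unit 5A ($3,300); residual $2,600 reallocated over remaining ownership shares 1,185.
Remaining shares: Unit PH1 1,494.18 → $1,495; Unit 5B 1,105.82 → $1,105.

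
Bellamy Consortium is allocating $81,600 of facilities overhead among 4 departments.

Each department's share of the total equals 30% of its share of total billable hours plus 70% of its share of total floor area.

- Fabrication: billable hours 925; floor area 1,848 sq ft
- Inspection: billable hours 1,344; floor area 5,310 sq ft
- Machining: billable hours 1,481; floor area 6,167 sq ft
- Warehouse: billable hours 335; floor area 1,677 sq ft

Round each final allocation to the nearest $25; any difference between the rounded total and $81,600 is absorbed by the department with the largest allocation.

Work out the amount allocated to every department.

Billable hours total 4,085; floor area total 15,002.
Combined weights (30% billable hours + 70% floor area): Fabrication 0.1542; Inspection 0.3465; Machining 0.3965; Warehouse 0.1029.
Proportional shares: Fabrication 12,579.45; Inspection 28,271.91; Machining 32,355.93; Warehouse 8,392.70.
After rounding ($25): Fabrication $12,575; Inspection $28,275; Machining $32,350; Warehouse $8,400. Sum = $81,600.
No rounding difference to absorb.

Fabrication: $12,575 · Inspection: $28,275 · Machining: $32,350 · Warehouse: $8,400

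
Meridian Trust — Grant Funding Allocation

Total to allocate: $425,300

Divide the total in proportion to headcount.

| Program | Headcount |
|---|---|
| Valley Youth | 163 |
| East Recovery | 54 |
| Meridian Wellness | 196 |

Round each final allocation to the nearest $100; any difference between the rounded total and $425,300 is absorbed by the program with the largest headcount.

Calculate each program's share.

Valley Youth: $167,900 · East Recovery: $55,600 · Meridian Wellness: $201,800

Headcount total: 163 + 54 + 196 = 413.
Pro-rata amounts: Valley Youth 167,854.48; East Recovery 55,608.23; Meridian Wellness 201,837.29.
After rounding ($100): Valley Youth $167,900; East Recovery $55,600; Meridian Wellness $201,800. Sum = $425,300.
Sum already equals the total — no adjustment.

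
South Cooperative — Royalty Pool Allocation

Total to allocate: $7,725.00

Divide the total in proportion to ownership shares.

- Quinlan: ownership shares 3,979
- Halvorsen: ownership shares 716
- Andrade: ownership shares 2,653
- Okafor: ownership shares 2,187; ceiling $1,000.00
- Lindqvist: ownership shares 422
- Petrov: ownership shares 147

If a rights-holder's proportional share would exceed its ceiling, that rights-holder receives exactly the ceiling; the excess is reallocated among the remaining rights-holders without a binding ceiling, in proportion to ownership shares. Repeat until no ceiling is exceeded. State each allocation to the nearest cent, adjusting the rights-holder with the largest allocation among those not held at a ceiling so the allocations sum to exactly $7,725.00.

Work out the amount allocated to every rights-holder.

Combined ownership shares = 10,104.
Unconstrained shares: Quinlan 3,042.1393; Halvorsen 547.4169; Andrade 2,028.3477; Okafor 1,672.0680; Lindqvist 322.6395; Petrov 112.3887.
Held at cap: Okafor ($1,000.00); balance $6,725.00 reallocated over remaining ownership shares 7,917.
Shares after redistribution: Quinlan 3,379.9135 → $3,379.91; Halvorsen 608.1975 → $608.20; Andrade 2,253.5588 → $2,253.56; Lindqvist 358.4628 → $358.46; Petrov 124.8674 → $124.87.

Quinlan: $3,379.91 · Halvorsen: $608.20 · Andrade: $2,253.56 · Okafor: $1,000.00 · Lindqvist: $358.46 · Petrov: $124.87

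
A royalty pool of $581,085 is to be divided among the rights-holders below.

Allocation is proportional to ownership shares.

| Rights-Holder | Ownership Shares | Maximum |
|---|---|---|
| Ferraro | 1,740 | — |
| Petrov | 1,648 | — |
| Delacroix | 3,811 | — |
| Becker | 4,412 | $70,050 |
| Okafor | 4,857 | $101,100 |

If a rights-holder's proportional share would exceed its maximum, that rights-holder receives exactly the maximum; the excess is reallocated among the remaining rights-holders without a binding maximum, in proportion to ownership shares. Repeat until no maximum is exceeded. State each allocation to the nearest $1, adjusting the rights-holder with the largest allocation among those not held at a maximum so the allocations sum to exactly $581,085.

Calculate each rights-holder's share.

Total ownership shares = 16,468.
Unconstrained shares: Ferraro 61,397.13; Petrov 58,150.84; Delacroix 134,473.82; Becker 155,680.53; Okafor 171,382.67.
Held at cap: Becker ($70,050), Okafor ($101,100); remaining pool $409,935 reallocated over remaining ownership shares 7,199.
Remaining shares: Ferraro 99,081.39 → $99,081; Petrov 93,842.60 → $93,843; Delacroix 217,011.01 → $217,011.

Ferraro: $99,081 · Petrov: $93,843 · Delacroix: $217,011 · Becker: $70,050 · Okafor: $101,100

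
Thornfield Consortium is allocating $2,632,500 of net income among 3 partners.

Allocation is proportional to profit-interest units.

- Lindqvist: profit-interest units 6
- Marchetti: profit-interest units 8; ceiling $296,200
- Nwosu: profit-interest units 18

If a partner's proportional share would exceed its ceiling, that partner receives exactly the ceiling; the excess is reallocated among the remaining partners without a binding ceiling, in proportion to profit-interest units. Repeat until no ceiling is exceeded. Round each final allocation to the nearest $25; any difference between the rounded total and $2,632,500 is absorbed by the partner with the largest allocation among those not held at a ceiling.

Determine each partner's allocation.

Profit-interest units total: 32.
Unconstrained shares: Lindqvist 493,593.75; Marchetti 658,125.00; Nwosu 1,480,781.25.
Cap binds for Marchetti ($296,200); remaining pool $2,336,300 reallocated over remaining profit-interest units 24.
Shares after redistribution: Lindqvist 584,075.00 → $584,075; Nwosu 1,752,225.00 → $1,752,225.

Lindqvist: $584,075 · Marchetti: $296,200 · Nwosu: $1,752,225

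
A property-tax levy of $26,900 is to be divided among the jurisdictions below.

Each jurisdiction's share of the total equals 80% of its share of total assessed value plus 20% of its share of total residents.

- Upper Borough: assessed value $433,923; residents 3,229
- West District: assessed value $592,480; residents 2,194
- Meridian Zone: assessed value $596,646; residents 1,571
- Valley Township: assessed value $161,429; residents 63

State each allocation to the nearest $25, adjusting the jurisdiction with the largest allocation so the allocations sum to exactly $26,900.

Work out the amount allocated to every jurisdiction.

Upper Borough: $7,700 · West District: $8,800 · Meridian Zone: $8,400 · Valley Township: $2,000

Assessed value total 1,784,478; residents total 7,057.
Blended shares (80% assessed value + 20% residents): Upper Borough 0.2860; West District 0.3278; Meridian Zone 0.3120; Valley Township 0.0742.
Proportional shares: Upper Borough 7,694.59; West District 8,817.67; Meridian Zone 8,392.95; Valley Township 1,994.79.
Rounded to nearest $25: Upper Borough $7,700; West District $8,825; Meridian Zone $8,400; Valley Township $2,000. Sum = $26,925.
Difference $26,900 − $26,925 = −$25 applied to largest allocation (West District): West District becomes $8,800.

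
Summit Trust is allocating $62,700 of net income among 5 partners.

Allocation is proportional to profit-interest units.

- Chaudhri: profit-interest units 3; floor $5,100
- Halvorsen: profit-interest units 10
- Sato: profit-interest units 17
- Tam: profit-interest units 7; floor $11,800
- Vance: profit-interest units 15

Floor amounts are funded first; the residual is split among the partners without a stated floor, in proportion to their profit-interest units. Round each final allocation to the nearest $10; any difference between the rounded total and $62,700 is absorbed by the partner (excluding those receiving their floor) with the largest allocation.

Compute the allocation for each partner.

Guaranteed amounts: Chaudhri $5,100; Tam $11,800. Remaining pool $45,800.
Remaining pool split over remaining profit-interest units 42: Halvorsen 10,904.76 → $10,900; Sato 18,538.10 → $18,540; Vance 16,357.14 → $16,360.

Chaudhri: $5,100; Halvorsen: $10,900; Sato: $18,540; Tam: $11,800; Vance: $16,360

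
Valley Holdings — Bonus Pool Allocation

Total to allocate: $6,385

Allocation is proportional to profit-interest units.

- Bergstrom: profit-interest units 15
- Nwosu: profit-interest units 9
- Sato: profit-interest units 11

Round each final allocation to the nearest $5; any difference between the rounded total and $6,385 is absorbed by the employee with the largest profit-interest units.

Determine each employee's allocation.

Bergstrom: $2,740 | Nwosu: $1,640 | Sato: $2,005

Profit-interest units total: 35.
Proportional shares: Bergstrom 15/35 × $6,385 = 2,736.43; Nwosu 9/35 × $6,385 = 1,641.86; Sato 11/35 × $6,385 = 2,006.71.
At nearest $5: Bergstrom $2,735; Nwosu $1,640; Sato $2,005. Sum = $6,380.
Difference $6,385 − $6,380 = +$5 applied to largest profit-interest units (Bergstrom): Bergstrom becomes $2,740.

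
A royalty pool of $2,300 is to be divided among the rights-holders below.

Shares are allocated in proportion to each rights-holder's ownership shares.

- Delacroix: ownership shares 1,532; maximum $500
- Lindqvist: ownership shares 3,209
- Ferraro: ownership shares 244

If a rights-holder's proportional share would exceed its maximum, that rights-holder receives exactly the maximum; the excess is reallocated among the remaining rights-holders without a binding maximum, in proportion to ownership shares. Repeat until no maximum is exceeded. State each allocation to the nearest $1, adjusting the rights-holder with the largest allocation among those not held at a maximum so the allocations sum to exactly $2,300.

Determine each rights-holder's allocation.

Ownership shares total: 4,985.
Proportional shares (ignoring caps): Delacroix 706.84; Lindqvist 1,480.58; Ferraro 112.58.
Capped: Delacroix ($500); residual $1,800 reallocated over remaining ownership shares 3,453.
Shares after redistribution: Lindqvist 1,672.81 → $1,673; Ferraro 127.19 → $127.

Delacroix: $500; Lindqvist: $1,673; Ferraro: $127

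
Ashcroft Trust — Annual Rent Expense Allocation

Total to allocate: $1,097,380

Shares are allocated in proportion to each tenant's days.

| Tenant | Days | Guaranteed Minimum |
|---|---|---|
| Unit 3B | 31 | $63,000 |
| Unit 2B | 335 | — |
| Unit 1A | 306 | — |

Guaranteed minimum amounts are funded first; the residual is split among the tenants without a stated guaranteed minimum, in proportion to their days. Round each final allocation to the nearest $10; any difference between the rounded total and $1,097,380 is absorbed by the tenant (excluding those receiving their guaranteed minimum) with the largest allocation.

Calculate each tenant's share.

Guaranteed amounts: Unit 3B $63,000. Remaining pool $1,034,380.
Remaining pool split over remaining days 641: Unit 2B 540,588.61 → $540,590; Unit 1A 493,791.39 → $493,790.

Unit 3B: $63,000 · Unit 2B: $540,590 · Unit 1A: $493,790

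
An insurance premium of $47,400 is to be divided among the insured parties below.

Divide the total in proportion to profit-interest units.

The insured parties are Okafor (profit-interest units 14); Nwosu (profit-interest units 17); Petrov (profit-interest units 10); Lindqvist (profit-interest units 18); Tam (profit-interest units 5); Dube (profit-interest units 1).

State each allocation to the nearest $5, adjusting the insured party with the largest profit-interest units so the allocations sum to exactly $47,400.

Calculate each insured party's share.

Okafor: $10,210 · Nwosu: $12,395 · Petrov: $7,290 · Lindqvist: $13,130 · Tam: $3,645 · Dube: $730

Profit-interest units total: 14 + 17 + 10 + 18 + 5 + 1 = 65.
Pro-rata amounts: Okafor 10,209.23; Nwosu 12,396.92; Petrov 7,292.31; Lindqvist 13,126.15; Tam 3,646.15; Dube 729.23.
After rounding ($5): Okafor $10,210; Nwosu $12,395; Petrov $7,290; Lindqvist $13,125; Tam $3,645; Dube $730. Sum = $47,395.
Difference $47,400 − $47,395 = +$5 applied to largest profit-interest units (Lindqvist): Lindqvist becomes $13,130.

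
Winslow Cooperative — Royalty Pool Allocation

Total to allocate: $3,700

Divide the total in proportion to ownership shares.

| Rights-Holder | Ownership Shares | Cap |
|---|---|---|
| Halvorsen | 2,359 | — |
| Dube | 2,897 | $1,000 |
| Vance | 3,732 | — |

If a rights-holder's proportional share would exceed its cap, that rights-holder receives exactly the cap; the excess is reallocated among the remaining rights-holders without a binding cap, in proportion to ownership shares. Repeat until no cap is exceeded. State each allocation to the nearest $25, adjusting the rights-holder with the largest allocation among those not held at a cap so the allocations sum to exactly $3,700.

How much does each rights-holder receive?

Ownership shares total: 8,988.
Proportional shares (ignoring caps): Halvorsen 971.11; Dube 1,192.58; Vance 1,536.32.
Held at cap: Dube ($1,000); balance $2,700 reallocated over remaining ownership shares 6,091.
Shares after redistribution: Halvorsen 1,045.69 → $1,050; Vance 1,654.31 → $1,650.

Halvorsen: $1,050; Dube: $1,000; Vance: $1,650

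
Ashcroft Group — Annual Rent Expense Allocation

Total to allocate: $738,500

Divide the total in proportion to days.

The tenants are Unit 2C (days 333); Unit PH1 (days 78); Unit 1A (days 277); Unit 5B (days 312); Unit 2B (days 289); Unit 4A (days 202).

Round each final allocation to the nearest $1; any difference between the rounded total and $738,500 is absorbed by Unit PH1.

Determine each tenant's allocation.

Unit 2C: $164,937; Unit PH1: $38,633; Unit 1A: $137,200; Unit 5B: $154,535; Unit 2B: $143,143; Unit 4A: $100,052

Total days = 1,491.
Pro-rata amounts: Unit 2C 333/1,491 × $738,500 = 164,936.62; Unit PH1 78/1,491 × $738,500 = 38,633.80; Unit 1A 277/1,491 × $738,500 = 137,199.53; Unit 5B 312/1,491 × $738,500 = 154,535.21; Unit 2B 289/1,491 × $738,500 = 143,143.19; Unit 4A 202/1,491 × $738,500 = 100,051.64.
At nearest $1: Unit 2C $164,937; Unit PH1 $38,634; Unit 1A $137,200; Unit 5B $154,535; Unit 2B $143,143; Unit 4A $100,052. Sum = $738,501.
Difference $738,500 − $738,501 = −$1 applied to Unit PH1: Unit PH1 becomes $38,633.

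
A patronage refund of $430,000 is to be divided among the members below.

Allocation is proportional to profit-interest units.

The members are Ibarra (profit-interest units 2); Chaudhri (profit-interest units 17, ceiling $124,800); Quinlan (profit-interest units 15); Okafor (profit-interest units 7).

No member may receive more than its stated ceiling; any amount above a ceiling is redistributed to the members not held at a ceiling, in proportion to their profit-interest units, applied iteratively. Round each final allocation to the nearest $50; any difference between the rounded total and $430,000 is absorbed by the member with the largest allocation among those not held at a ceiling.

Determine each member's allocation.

Total profit-interest units = 41.
Unconstrained shares: Ibarra 20,975.61; Chaudhri 178,292.68; Quinlan 157,317.07; Okafor 73,414.63.
Cap binds for Chaudhri ($124,800); remaining pool $305,200 reallocated over remaining profit-interest units 24.
Shares after redistribution: Ibarra 25,433.33 → $25,450; Quinlan 190,750.00 → $190,750; Okafor 89,016.67 → $89,000.

Ibarra: $25,450; Chaudhri: $124,800; Quinlan: $190,750; Okafor: $89,000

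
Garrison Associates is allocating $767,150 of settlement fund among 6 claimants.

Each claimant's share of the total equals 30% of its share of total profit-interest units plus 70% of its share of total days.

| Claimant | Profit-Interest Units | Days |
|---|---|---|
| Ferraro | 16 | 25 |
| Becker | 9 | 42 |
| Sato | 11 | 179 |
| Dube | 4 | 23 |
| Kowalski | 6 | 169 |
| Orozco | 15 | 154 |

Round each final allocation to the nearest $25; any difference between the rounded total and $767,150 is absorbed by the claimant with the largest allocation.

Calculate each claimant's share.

Ferraro: $83,050 · Becker: $72,050 · Sato: $203,875 · Dube: $35,950 · Kowalski: $175,950 · Orozco: $196,275

Profit-interest units total 61; days total 592.
Blended shares (30% profit-interest units + 70% days): Ferraro 0.1082; Becker 0.0939; Sato 0.2658; Dube 0.0469; Kowalski 0.2293; Orozco 0.2559.
Proportional shares: Ferraro 83,043.48; Becker 72,054.15; Sato 203,873.00; Dube 35,954.85; Kowalski 175,937.63; Orozco 196,286.90.
After rounding ($25): Ferraro $83,050; Becker $72,050; Sato $203,875; Dube $35,950; Kowalski $175,950; Orozco $196,275. Sum = $767,150.
Rounded total matches; no reconciliation needed.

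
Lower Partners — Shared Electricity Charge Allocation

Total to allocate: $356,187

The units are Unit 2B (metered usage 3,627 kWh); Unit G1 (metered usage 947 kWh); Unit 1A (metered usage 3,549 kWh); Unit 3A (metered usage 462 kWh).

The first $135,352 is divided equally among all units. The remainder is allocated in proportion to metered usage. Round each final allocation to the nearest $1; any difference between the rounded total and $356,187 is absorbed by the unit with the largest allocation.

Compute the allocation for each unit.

First tranche $135,352 split equally: $33,838 each.
Remainder $220,835 by metered usage (total 8,585): Unit 2B 93,298.61 → $93,299; Unit G1 24,360.02 → $24,360; Unit 1A 91,292.19 → $91,292; Unit 3A 11,884.19 → $11,884.
Totals: Unit 2B $33,838 + $93,299 = $127,137; Unit G1 $33,838 + $24,360 = $58,198; Unit 1A $33,838 + $91,292 = $125,130; Unit 3A $33,838 + $11,884 = $45,722.

Unit 2B: $127,137 · Unit G1: $58,198 · Unit 1A: $125,130 · Unit 3A: $45,722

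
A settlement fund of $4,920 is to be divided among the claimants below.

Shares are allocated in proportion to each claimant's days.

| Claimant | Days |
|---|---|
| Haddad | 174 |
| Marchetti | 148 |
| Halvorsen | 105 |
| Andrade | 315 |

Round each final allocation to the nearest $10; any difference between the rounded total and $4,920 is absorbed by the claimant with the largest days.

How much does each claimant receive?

Sum of days: 174 + 148 + 105 + 315 = 742.
Pro-rata amounts: Haddad 1,153.75; Marchetti 981.35; Halvorsen 696.23; Andrade 2,088.68.
At nearest $10: Haddad $1,150; Marchetti $980; Halvorsen $700; Andrade $2,090. Sum = $4,920.
No rounding difference to absorb.

Haddad: $1,150; Marchetti: $980; Halvorsen: $700; Andrade: $2,090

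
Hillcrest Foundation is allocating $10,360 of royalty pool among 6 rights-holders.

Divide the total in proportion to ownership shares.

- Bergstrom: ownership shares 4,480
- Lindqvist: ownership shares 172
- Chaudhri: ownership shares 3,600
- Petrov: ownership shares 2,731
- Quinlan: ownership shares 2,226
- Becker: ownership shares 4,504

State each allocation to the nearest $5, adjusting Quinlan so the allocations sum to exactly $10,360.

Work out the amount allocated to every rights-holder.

Bergstrom: $2,620 | Lindqvist: $100 | Chaudhri: $2,105 | Petrov: $1,595 | Quinlan: $1,305 | Becker: $2,635

Ownership shares total: 17,713.
Raw shares: Bergstrom 4,480/17,713 × $10,360 = 2,620.27; Lindqvist 172/17,713 × $10,360 = 100.60; Chaudhri 3,600/17,713 × $10,360 = 2,105.57; Petrov 2,731/17,713 × $10,360 = 1,597.31; Quinlan 2,226/17,713 × $10,360 = 1,301.95; Becker 4,504/17,713 × $10,360 = 2,634.30.
Rounded to nearest $5: Bergstrom $2,620; Lindqvist $100; Chaudhri $2,105; Petrov $1,595; Quinlan $1,300; Becker $2,635. Sum = $10,355.
Difference $10,360 − $10,355 = +$5 applied to Quinlan: Quinlan becomes $1,305.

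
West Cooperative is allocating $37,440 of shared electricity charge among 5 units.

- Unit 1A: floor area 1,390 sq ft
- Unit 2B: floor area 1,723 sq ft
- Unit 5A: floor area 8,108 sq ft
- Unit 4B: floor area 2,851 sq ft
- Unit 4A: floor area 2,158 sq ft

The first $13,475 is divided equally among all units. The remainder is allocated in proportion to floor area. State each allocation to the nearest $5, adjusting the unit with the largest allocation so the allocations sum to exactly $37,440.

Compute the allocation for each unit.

$13,475 shared equally gives $2,695 per unit.
Remainder $23,965 by floor area (total 16,230): Unit 1A 2,052.46 → $2,050; Unit 2B 2,544.16 → $2,545; Unit 5A 11,972.16 → $11,970; Unit 4B 4,209.75 → $4,210; Unit 4A 3,186.47 → $3,185.
Rounding difference +$5 on remainder applied to Unit 5A.
Totals: Unit 1A $2,695 + $2,050 = $4,745; Unit 2B $2,695 + $2,545 = $5,240; Unit 5A $2,695 + $11,975 = $14,670; Unit 4B $2,695 + $4,210 = $6,905; Unit 4A $2,695 + $3,185 = $5,880.

Unit 1A: $4,745 | Unit 2B: $5,240 | Unit 5A: $14,670 | Unit 4B: $6,905 | Unit 4A: $5,880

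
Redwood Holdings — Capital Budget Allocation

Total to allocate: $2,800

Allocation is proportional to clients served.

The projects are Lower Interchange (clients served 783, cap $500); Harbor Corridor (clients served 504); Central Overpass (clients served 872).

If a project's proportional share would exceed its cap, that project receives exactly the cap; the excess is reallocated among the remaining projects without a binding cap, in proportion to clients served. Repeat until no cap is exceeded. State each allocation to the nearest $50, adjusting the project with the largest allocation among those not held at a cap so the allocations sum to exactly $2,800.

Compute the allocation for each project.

Lower Interchange: $500; Harbor Corridor: $850; Central Overpass: $1,450

Combined clients served = 2,159.
Proportional shares (ignoring caps): Lower Interchange 1,015.47; Harbor Corridor 653.64; Central Overpass 1,130.89.
Capped: Lower Interchange ($500); remaining pool $2,300 reallocated over remaining clients served 1,376.
Redistributed shares: Harbor Corridor 842.44 → $850; Central Overpass 1,457.56 → $1,450.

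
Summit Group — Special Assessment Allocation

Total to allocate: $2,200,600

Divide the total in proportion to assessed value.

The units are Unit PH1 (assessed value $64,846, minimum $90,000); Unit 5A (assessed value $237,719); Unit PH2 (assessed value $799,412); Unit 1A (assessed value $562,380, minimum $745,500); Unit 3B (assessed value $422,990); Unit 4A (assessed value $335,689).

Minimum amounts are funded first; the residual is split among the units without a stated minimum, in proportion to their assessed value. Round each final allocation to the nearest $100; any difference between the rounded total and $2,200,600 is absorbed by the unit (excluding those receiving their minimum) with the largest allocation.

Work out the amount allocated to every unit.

Guaranteed amounts: Unit PH1 $90,000; Unit 1A $745,500. Balance $1,365,100.
Balance split over remaining assessed value 1,795,810: Unit 5A 180,704.09 → $180,700; Unit PH2 607,679.72 → $607,700; Unit 3B 321,539.39 → $321,500; Unit 4A 255,176.80 → $255,200.

Unit PH1: $90,000 | Unit 5A: $180,700 | Unit PH2: $607,700 | Unit 1A: $745,500 | Unit 3B: $321,500 | Unit 4A: $255,200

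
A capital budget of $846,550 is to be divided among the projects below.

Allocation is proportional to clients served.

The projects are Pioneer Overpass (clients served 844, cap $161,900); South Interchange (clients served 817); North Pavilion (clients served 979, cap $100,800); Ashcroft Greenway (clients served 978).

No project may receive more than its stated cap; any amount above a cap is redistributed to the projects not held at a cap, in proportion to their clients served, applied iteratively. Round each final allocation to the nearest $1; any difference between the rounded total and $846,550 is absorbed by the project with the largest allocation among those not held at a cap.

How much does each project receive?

Sum of clients served: 3,618.
Proportional shares (ignoring caps): Pioneer Overpass 197,481.54; South Interchange 191,164.00; North Pavilion 229,069.22; Ashcroft Greenway 228,835.24.
Held at cap: Pioneer Overpass ($161,900), North Pavilion ($100,800); balance $583,850 reallocated over remaining clients served 1,795.
Redistributed shares: South Interchange 265,741.20 → $265,741; Ashcroft Greenway 318,108.80 → $318,109.

Pioneer Overpass: $161,900; South Interchange: $265,741; North Pavilion: $100,800; Ashcroft Greenway: $318,109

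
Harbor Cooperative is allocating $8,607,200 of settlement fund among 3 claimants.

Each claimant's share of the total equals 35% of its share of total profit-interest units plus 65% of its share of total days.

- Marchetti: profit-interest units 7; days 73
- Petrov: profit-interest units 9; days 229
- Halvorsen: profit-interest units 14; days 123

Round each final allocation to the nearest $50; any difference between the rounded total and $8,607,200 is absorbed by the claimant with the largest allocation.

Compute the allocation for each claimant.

Marchetti: $1,663,900; Petrov: $3,918,300; Halvorsen: $3,025,000

Profit-interest units total 30; days total 425.
Blended shares (35% profit-interest units + 65% days): Marchetti 0.1933; Petrov 0.4552; Halvorsen 0.3515.
Raw shares: Marchetti 1,663,889.90; Petrov 3,918,301.22; Halvorsen 3,025,008.88.
At nearest $50: Marchetti $1,663,900; Petrov $3,918,300; Halvorsen $3,025,000. Sum = $8,607,200.
Sum already equals the total — no adjustment.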